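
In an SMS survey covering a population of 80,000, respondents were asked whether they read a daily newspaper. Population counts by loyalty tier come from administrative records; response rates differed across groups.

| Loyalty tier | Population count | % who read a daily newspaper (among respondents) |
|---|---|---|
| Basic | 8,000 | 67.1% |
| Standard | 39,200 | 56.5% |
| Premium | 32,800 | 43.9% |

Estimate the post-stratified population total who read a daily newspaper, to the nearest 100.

41,900

Each cell contributes its population count × the respondent rate:
  Basic: 8,000 × 67.1% = 5368
  Standard: 39,200 × 56.5% = 22,148
  Premium: 32,800 × 43.9% = 14399.2
Estimated total = 41915.2 → 41,900.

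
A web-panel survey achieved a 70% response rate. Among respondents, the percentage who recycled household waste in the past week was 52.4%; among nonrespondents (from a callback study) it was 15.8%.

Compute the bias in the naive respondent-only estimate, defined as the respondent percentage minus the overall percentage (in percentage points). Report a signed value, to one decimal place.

Nonresponse fraction = 1 − 0.7 = 0.3.
Bias = (nonresponse fraction) × (respondent percentage − nonrespondent percentage)
     = 0.3 × (52.4 − 15.8) = 0.3 × 36.6 = 10.98.

+11.0 percentage points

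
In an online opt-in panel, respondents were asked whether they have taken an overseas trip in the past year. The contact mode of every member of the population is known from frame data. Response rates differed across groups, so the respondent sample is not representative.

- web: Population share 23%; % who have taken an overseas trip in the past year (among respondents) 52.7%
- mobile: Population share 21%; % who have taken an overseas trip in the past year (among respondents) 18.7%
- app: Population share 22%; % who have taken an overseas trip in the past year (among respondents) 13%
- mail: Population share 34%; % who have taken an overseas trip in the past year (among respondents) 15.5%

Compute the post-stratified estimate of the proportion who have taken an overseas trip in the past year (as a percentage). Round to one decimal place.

24.2%

Weight each group's respondent value by its population share:
  web: 0.23 × 52.7 = 12.121
  mobile: 0.21 × 18.7 = 3.927
  app: 0.22 × 13 = 2.86
  mail: 0.34 × 15.5 = 5.27
Post-stratified estimate = 24.178 → 24.2%.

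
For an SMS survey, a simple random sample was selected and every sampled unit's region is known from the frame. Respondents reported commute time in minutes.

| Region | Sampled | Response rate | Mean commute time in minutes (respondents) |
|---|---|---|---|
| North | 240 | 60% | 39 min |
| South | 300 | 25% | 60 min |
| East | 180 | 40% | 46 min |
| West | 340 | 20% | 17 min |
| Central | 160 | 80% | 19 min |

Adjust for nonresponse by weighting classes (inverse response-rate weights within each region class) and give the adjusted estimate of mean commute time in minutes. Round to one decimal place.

36.4

Each respondent's weight = sampled/responded in their class; summing within a class gives n_sampled, so:
  North: 240 × 39 = 9360
  South: 300 × 60 = 18,000
  East: 180 × 46 = 8280
  West: 340 × 17 = 5780
  Central: 160 × 19 = 3040
Adjusted estimate = 44,460 / 1,220 = 36.4426 → 36.4.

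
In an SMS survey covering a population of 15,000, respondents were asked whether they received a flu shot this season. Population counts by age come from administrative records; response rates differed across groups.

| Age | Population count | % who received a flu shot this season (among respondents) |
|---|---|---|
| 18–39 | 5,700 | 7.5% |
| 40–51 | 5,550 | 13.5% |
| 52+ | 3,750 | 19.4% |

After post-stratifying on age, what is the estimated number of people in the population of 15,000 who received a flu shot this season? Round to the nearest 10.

1,900

Estimated count per cell = population count × respondent percentage:
  18–39: 5,700 × 7.5% = 427.5
  40–51: 5,550 × 13.5% = 749.25
  52+: 3,750 × 19.4% = 727.5
Estimated total = 1904.25 → 1,900.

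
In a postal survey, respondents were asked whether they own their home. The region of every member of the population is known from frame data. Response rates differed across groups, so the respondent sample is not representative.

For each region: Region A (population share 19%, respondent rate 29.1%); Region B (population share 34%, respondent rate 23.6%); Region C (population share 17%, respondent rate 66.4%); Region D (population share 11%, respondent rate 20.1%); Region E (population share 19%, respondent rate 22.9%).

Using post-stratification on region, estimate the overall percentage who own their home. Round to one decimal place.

Weight each group's respondent value by its population share:
  Region A: 0.19 × 29.1 = 5.529
  Region B: 0.34 × 23.6 = 8.024
  Region C: 0.17 × 66.4 = 11.288
  Region D: 0.11 × 20.1 = 2.211
  Region E: 0.19 × 22.9 = 4.351
Post-stratified estimate = 31.403 → 31.4%.

31.4%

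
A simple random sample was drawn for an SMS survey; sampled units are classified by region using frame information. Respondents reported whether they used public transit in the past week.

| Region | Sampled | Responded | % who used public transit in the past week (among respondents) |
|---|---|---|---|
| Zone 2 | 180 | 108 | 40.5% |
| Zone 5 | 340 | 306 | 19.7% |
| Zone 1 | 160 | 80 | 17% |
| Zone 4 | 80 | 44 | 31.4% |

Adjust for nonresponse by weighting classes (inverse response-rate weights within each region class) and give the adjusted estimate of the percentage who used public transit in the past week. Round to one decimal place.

25.3%

Class response rates: Zone 2 108/180 = 60%, Zone 5 306/340 = 90%, Zone 1 80/160 = 50%, Zone 4 44/80 = 55%.
Inverse-response-rate weighting restores each class to its sampled count, so class totals weight by n_sampled:
  Zone 2: 180 × 40.5 = 7290
  Zone 5: 340 × 19.7 = 6698
  Zone 1: 160 × 17 = 2720
  Zone 4: 80 × 31.4 = 2512
Adjusted estimate = 19,220 / 760 = 25.2895 → 25.3%.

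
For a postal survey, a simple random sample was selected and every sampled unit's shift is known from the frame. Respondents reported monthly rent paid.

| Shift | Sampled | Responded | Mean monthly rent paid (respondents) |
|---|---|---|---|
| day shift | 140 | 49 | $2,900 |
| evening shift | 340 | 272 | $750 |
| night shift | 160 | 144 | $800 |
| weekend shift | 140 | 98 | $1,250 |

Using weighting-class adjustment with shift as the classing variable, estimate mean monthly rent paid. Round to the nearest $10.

$1,240

Response rates by class: day shift 49/140 = 35%, evening shift 272/340 = 80%, night shift 144/160 = 90%, weekend shift 98/140 = 70%.
Weighting each respondent by the inverse class response rate inflates each class back to its sampled size, so the class weight is n_sampled:
  day shift: 140 × 2900 = 406,000
  evening shift: 340 × 750 = 255,000
  night shift: 160 × 800 = 128,000
  weekend shift: 140 × 1250 = 175,000
Adjusted estimate = 964,000 / 780 = 1235.9 → $1,240.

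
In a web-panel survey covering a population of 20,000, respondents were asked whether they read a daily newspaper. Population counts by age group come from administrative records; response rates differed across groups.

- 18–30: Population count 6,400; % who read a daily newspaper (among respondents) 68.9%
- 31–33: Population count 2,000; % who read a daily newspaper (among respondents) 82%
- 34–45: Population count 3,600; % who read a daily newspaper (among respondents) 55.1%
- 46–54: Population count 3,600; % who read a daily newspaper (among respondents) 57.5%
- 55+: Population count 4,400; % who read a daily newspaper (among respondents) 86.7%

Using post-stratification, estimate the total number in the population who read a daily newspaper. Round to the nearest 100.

Estimated count per cell = population count × respondent percentage:
  18–30: 6,400 × 68.9% = 4409.6
  31–33: 2,000 × 82% = 1640
  34–45: 3,600 × 55.1% = 1983.6
  46–54: 3,600 × 57.5% = 2070
  55+: 4,400 × 86.7% = 3814.8
Estimated total = 13,918 → 13,900.

13,900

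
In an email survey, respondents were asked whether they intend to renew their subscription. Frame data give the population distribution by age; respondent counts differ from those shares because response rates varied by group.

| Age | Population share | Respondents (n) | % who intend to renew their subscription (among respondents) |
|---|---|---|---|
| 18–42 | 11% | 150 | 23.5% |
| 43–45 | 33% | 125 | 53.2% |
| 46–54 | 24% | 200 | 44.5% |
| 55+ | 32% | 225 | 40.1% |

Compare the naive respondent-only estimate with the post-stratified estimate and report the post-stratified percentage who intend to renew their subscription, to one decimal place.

43.7%

Without adjustment, the pooled respondent share is:
  (150/700)×23.5 + (125/700)×53.2 + (200/700)×44.5 + (225/700)×40.1 = 40.1393%
Post-stratified estimate weights by population shares:
  0.11×23.5 + 0.33×53.2 + 0.24×44.5 + 0.32×40.1 = 43.653%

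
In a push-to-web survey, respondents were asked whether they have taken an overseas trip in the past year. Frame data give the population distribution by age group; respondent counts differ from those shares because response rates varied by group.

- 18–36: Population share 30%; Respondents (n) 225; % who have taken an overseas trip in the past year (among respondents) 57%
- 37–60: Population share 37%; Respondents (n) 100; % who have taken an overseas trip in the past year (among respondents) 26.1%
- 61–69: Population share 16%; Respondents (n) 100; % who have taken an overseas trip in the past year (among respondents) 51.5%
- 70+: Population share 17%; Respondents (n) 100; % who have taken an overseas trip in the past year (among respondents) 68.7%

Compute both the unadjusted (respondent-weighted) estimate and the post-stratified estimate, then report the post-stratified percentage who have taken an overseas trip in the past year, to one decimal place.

Without adjustment, the pooled respondent share is:
  (225/525)×57 + (100/525)×26.1 + (100/525)×51.5 + (100/525)×68.7 = 52.2952%
Post-stratified estimate weights by population shares:
  0.3×57 + 0.37×26.1 + 0.16×51.5 + 0.17×68.7 = 46.676%

46.7%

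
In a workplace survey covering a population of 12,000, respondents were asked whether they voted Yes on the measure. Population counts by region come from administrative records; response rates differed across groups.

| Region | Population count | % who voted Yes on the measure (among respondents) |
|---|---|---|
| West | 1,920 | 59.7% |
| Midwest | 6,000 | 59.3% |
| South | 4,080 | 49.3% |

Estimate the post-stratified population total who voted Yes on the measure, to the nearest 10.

Apply each group's respondent rate to its population count:
  West: 1,920 × 59.7% = 1146.24
  Midwest: 6,000 × 59.3% = 3558
  South: 4,080 × 49.3% = 2011.44
Estimated total = 6715.68 → 6,720.

6,720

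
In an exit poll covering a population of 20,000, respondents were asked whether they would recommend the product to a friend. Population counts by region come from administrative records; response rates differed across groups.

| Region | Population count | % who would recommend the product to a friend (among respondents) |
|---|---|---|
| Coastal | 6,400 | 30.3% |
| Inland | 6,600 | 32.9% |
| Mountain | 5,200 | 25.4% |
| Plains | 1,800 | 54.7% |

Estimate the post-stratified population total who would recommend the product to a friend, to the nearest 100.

6,400

Estimated count per cell = population count × respondent percentage:
  Coastal: 6,400 × 30.3% = 1939.2
  Inland: 6,600 × 32.9% = 2171.4
  Mountain: 5,200 × 25.4% = 1320.8
  Plains: 1,800 × 54.7% = 984.6
Estimated total = 6416 → 6,400.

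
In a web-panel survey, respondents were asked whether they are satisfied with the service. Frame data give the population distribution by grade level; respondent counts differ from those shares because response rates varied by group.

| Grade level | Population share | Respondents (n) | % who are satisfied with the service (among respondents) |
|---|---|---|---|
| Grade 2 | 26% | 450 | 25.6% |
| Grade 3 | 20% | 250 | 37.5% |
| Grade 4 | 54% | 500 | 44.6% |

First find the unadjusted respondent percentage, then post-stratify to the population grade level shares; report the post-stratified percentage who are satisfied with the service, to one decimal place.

Without adjustment, the pooled respondent share is:
  (450/1200)×25.6 + (250/1200)×37.5 + (500/1200)×44.6 = 35.9958%
Reweighting by population grade level shares:
  0.26×25.6 + 0.2×37.5 + 0.54×44.6 = 38.24%

38.2%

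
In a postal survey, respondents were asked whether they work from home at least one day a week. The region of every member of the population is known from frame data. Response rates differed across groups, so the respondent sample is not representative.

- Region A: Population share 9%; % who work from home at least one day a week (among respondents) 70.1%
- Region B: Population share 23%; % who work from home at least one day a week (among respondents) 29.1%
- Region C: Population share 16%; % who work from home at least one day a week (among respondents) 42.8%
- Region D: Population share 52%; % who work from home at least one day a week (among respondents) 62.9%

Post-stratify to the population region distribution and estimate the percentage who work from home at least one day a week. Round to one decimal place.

Each cell contributes population-share × respondent value:
  Region A: 0.09 × 70.1 = 6.309
  Region B: 0.23 × 29.1 = 6.693
  Region C: 0.16 × 42.8 = 6.848
  Region D: 0.52 × 62.9 = 32.708
Post-stratified estimate = 52.558 → 52.6%.

52.6%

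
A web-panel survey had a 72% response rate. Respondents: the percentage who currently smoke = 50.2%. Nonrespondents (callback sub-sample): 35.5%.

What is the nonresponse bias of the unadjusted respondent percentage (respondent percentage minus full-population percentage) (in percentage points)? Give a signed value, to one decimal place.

+4.1 percentage points

Nonresponse fraction = 1 − 0.72 = 0.28.
Bias = (nonresponse fraction) × (respondent percentage − nonrespondent percentage)
     = 0.28 × (50.2 − 35.5) = 0.28 × 14.7 = 4.116.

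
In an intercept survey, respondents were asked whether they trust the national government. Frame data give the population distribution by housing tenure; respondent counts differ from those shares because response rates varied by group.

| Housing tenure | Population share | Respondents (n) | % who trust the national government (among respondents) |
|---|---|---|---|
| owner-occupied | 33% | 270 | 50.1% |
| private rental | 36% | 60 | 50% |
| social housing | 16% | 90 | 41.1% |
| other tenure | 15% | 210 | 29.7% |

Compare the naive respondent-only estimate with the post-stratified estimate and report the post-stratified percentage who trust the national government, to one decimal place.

45.6%

Naive respondent-only estimate (weights = respondent counts):
  (270/630)×50.1 + (60/630)×50 + (90/630)×41.1 + (210/630)×29.7 = 42.0048%
Reweighting by population housing tenure shares:
  0.33×50.1 + 0.36×50 + 0.16×41.1 + 0.15×29.7 = 45.564%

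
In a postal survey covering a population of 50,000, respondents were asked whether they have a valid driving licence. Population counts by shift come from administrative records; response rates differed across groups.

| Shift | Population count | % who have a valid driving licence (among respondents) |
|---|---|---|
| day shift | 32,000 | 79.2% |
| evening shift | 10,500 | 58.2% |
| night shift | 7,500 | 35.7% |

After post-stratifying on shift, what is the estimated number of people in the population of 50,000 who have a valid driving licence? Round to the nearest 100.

Estimated count per cell = population count × respondent percentage:
  day shift: 32,000 × 79.2% = 25,344
  evening shift: 10,500 × 58.2% = 6111
  night shift: 7,500 × 35.7% = 2677.5
Estimated total = 34132.5 → 34,100.

34,100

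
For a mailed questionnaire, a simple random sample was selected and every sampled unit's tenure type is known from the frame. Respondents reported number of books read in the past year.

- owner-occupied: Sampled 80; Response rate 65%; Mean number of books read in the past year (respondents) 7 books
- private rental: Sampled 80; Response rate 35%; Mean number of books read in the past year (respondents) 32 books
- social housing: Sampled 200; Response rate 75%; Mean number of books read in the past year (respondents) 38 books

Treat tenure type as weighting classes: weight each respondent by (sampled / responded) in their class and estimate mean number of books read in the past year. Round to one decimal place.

Inverse-response-rate weighting restores each class to its sampled count, so class totals weight by n_sampled:
  owner-occupied: 80 × 7 = 560
  private rental: 80 × 32 = 2560
  social housing: 200 × 38 = 7600
Adjusted estimate = 10,720 / 360 = 29.7778 → 29.8.

29.8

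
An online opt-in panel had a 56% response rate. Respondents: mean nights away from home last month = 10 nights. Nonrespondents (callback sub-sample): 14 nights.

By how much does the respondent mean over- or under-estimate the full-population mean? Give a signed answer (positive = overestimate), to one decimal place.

-1.8

Nonresponse fraction = 1 − 0.56 = 0.44.
Bias = (nonresponse fraction) × (respondent mean − nonrespondent mean)
     = 0.44 × (10 − 14) = 0.44 × -4 = -1.76.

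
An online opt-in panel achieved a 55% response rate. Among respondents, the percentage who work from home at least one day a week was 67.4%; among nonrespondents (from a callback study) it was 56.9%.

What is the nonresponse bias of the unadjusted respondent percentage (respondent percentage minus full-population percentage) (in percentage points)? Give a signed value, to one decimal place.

Nonresponse fraction = 1 − 0.55 = 0.45.
Bias = (nonresponse fraction) × (respondent percentage − nonrespondent percentage)
     = 0.45 × (67.4 − 56.9) = 0.45 × 10.5 = 4.725.

+4.7 percentage points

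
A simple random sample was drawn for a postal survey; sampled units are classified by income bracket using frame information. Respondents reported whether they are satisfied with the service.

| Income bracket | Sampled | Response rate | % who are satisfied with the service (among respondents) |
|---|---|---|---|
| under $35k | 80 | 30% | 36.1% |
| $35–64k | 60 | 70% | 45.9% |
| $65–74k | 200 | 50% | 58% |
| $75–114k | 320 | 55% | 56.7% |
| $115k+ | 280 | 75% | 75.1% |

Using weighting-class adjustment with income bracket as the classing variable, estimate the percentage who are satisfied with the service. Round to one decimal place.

Each respondent's weight = sampled/responded in their class; summing within a class gives n_sampled, so:
  under $35k: 80 × 36.1 = 2888
  $35–64k: 60 × 45.9 = 2754
  $65–74k: 200 × 58 = 11,600
  $75–114k: 320 × 56.7 = 18,144
  $115k+: 280 × 75.1 = 21,028
Adjusted estimate = 56,414 / 940 = 60.0149 → 60.0%.

60.0%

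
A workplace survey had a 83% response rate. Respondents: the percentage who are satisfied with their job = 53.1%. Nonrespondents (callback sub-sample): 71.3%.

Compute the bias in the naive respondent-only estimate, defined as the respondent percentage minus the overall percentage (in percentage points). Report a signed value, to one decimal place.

Nonresponse fraction = 1 − 0.83 = 0.17.
Bias = (nonresponse fraction) × (respondent percentage − nonrespondent percentage)
     = 0.17 × (53.1 − 71.3) = 0.17 × -18.2 = -3.094.

-3.1 percentage points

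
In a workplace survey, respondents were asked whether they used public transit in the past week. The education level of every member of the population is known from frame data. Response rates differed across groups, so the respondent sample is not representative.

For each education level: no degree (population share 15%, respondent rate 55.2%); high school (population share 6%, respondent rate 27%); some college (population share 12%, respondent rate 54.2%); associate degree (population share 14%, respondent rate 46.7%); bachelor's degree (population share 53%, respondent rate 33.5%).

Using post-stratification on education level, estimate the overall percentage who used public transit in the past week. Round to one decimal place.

Post-stratification weights by population share, not respondent share:
  no degree: 0.15 × 55.2 = 8.28
  high school: 0.06 × 27 = 1.62
  some college: 0.12 × 54.2 = 6.504
  associate degree: 0.14 × 46.7 = 6.538
  bachelor's degree: 0.53 × 33.5 = 17.755
Post-stratified estimate = 40.697 → 40.7%.

40.7%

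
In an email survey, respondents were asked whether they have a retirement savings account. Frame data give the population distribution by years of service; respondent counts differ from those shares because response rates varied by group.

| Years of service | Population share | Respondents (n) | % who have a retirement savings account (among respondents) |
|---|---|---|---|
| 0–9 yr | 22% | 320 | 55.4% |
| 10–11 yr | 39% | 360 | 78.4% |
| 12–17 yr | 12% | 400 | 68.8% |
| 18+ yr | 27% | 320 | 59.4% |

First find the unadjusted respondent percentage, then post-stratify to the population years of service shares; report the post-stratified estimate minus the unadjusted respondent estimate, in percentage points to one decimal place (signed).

+1.0 percentage points

Without adjustment, the pooled respondent share is:
  (320/1400)×55.4 + (360/1400)×78.4 + (400/1400)×68.8 + (320/1400)×59.4 = 66.0571%
Post-stratified estimate weights by population shares:
  0.22×55.4 + 0.39×78.4 + 0.12×68.8 + 0.27×59.4 = 67.058%
Difference = 67.058 − 66.0571 = 1.0009 pp.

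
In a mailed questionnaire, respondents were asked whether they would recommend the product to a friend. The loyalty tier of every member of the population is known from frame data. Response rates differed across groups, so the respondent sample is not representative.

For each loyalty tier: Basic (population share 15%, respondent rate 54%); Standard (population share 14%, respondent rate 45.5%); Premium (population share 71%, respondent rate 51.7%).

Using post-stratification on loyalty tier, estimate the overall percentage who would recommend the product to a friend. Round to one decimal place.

Weight each group's respondent value by its population share:
  Basic: 0.15 × 54 = 8.1
  Standard: 0.14 × 45.5 = 6.37
  Premium: 0.71 × 51.7 = 36.707
Post-stratified estimate = 51.177 → 51.2%.

51.2%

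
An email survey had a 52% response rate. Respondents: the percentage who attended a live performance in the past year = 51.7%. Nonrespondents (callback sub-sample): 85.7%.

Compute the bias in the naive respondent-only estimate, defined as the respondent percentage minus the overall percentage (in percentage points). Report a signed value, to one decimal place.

Nonresponse fraction = 1 − 0.52 = 0.48.
Bias = (nonresponse fraction) × (respondent percentage − nonrespondent percentage)
     = 0.48 × (51.7 − 85.7) = 0.48 × -34 = -16.32.

-16.3 percentage points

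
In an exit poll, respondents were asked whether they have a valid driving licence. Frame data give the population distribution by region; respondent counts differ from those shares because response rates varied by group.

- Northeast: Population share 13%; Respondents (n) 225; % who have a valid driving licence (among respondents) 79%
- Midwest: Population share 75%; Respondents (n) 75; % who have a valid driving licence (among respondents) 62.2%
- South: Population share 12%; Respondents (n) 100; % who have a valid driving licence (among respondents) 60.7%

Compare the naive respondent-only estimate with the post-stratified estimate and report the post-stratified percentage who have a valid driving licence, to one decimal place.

64.2%

Without adjustment, the pooled respondent share is:
  (225/400)×79 + (75/400)×62.2 + (100/400)×60.7 = 71.275%
Post-stratified estimate weights by population shares:
  0.13×79 + 0.75×62.2 + 0.12×60.7 = 64.204%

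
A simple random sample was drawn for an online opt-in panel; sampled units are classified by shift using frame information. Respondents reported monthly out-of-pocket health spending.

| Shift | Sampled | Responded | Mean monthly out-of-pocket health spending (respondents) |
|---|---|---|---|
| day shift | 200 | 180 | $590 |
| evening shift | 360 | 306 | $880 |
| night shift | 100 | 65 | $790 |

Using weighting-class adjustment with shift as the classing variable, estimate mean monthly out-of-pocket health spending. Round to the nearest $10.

Class response rates: day shift 180/200 = 90%, evening shift 306/360 = 85%, night shift 65/100 = 65%.
Each respondent's weight = sampled/responded in their class; summing within a class gives n_sampled, so:
  day shift: 200 × 590 = 118,000
  evening shift: 360 × 880 = 316,800
  night shift: 100 × 790 = 79,000
Adjusted estimate = 513,800 / 660 = 778.485 → $780.

$780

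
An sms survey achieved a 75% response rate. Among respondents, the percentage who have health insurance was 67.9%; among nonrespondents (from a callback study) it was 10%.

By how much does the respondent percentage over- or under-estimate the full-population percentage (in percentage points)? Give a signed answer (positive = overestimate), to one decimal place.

+14.5 percentage points

Nonresponse fraction = 1 − 0.75 = 0.25.
Bias = (nonresponse fraction) × (respondent percentage − nonrespondent percentage)
     = 0.25 × (67.9 − 10) = 0.25 × 57.9 = 14.475.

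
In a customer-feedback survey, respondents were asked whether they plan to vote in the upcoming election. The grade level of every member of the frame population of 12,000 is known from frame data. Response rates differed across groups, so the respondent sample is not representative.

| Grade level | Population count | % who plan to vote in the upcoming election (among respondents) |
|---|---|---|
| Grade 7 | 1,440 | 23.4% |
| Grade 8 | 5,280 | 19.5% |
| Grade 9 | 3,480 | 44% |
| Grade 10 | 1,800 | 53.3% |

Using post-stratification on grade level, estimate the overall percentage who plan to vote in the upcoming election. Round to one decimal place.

Reweight to the known grade level distribution:
  Grade 7: (1,440/12,000) × 23.4 = 2.808
  Grade 8: (5,280/12,000) × 19.5 = 8.58
  Grade 9: (3,480/12,000) × 44 = 12.76
  Grade 10: (1,800/12,000) × 53.3 = 7.995
Post-stratified estimate = 32.143 → 32.1%.

32.1%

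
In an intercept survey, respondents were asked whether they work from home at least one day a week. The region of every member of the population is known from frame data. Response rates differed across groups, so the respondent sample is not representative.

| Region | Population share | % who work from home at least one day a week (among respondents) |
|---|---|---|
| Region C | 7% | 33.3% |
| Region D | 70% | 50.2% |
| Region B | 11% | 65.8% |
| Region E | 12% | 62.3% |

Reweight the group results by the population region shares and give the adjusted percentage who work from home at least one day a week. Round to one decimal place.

52.2%

Post-stratification weights by population share, not respondent share:
  Region C: 0.07 × 33.3 = 2.331
  Region D: 0.7 × 50.2 = 35.14
  Region B: 0.11 × 65.8 = 7.238
  Region E: 0.12 × 62.3 = 7.476
Post-stratified estimate = 52.185 → 52.2%.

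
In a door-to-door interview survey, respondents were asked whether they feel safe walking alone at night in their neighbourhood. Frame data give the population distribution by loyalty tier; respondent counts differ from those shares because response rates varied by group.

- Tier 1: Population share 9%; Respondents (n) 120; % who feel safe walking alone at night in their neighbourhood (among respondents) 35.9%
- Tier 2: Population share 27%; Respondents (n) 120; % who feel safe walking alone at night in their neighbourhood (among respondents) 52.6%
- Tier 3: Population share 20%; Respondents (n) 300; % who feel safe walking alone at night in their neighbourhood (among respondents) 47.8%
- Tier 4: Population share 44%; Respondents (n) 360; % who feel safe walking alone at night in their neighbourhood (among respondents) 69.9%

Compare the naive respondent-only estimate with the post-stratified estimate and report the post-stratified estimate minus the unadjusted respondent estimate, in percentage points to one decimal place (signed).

+2.1 percentage points

Without adjustment, the pooled respondent share is:
  (120/900)×35.9 + (120/900)×52.6 + (300/900)×47.8 + (360/900)×69.9 = 55.6933%
Post-stratified estimate weights by population shares:
  0.09×35.9 + 0.27×52.6 + 0.2×47.8 + 0.44×69.9 = 57.749%
Difference = 57.749 − 55.6933 = 2.0557 pp.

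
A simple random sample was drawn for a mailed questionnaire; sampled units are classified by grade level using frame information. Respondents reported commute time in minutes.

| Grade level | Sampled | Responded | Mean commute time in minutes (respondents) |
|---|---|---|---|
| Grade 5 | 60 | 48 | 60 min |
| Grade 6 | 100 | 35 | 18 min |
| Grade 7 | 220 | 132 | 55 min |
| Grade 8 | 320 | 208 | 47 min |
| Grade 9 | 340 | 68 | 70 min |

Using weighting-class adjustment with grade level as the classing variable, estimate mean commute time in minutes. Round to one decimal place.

Response rates by class: Grade 5 48/60 = 80%, Grade 6 35/100 = 35%, Grade 7 132/220 = 60%, Grade 8 208/320 = 65%, Grade 9 68/340 = 20%.
Each respondent's weight = sampled/responded in their class; summing within a class gives n_sampled, so:
  Grade 5: 60 × 60 = 3600
  Grade 6: 100 × 18 = 1800
  Grade 7: 220 × 55 = 12,100
  Grade 8: 320 × 47 = 15,040
  Grade 9: 340 × 70 = 23,800
Adjusted estimate = 56,340 / 1,040 = 54.1731 → 54.2.

54.2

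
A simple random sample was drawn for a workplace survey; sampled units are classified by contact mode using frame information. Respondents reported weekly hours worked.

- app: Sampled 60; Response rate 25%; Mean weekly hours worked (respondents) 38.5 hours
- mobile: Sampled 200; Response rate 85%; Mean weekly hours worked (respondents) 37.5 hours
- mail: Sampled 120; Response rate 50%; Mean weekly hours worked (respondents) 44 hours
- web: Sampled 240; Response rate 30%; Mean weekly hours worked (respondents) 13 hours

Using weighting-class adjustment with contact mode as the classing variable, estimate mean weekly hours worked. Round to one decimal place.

Inverse-response-rate weighting restores each class to its sampled count, so class totals weight by n_sampled:
  app: 60 × 38.5 = 2310
  mobile: 200 × 37.5 = 7500
  mail: 120 × 44 = 5280
  web: 240 × 13 = 3120
Adjusted estimate = 18,210 / 620 = 29.371 → 29.4.

29.4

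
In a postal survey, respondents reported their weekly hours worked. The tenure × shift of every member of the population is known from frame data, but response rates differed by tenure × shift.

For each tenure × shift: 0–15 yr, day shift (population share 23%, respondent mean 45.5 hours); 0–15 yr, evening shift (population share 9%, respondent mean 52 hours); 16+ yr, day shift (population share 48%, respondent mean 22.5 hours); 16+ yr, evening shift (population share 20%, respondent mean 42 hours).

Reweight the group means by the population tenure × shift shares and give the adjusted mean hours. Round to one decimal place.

Each cell contributes population-share × respondent value:
  0–15 yr, day shift: 0.23 × 45.5 = 10.465
  0–15 yr, evening shift: 0.09 × 52 = 4.68
  16+ yr, day shift: 0.48 × 22.5 = 10.8
  16+ yr, evening shift: 0.2 × 42 = 8.4
Post-stratified estimate = 34.345 → 34.3.

34.3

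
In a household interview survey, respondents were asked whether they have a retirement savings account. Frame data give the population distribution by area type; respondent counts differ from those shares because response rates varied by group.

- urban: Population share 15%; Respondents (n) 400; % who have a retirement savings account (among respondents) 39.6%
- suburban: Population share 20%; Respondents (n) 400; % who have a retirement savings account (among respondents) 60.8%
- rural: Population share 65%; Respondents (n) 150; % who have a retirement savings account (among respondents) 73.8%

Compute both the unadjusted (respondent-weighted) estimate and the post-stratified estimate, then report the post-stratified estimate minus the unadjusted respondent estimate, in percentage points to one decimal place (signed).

Naive respondent-only estimate (weights = respondent counts):
  (400/950)×39.6 + (400/950)×60.8 + (150/950)×73.8 = 53.9263%
Reweighting by population area type shares:
  0.15×39.6 + 0.2×60.8 + 0.65×73.8 = 66.07%
Difference = 66.07 − 53.9263 = 12.1437 pp.

+12.1 percentage points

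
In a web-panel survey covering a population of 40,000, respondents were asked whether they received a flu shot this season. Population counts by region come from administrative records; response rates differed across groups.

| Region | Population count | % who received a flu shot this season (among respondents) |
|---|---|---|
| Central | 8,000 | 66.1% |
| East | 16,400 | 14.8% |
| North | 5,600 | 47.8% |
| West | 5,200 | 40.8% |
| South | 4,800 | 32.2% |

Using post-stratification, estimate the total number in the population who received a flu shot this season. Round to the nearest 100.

14,100

Each cell contributes its population count × the respondent rate:
  Central: 8,000 × 66.1% = 5288
  East: 16,400 × 14.8% = 2427.2
  North: 5,600 × 47.8% = 2676.8
  West: 5,200 × 40.8% = 2121.6
  South: 4,800 × 32.2% = 1545.6
Estimated total = 14059.2 → 14,100.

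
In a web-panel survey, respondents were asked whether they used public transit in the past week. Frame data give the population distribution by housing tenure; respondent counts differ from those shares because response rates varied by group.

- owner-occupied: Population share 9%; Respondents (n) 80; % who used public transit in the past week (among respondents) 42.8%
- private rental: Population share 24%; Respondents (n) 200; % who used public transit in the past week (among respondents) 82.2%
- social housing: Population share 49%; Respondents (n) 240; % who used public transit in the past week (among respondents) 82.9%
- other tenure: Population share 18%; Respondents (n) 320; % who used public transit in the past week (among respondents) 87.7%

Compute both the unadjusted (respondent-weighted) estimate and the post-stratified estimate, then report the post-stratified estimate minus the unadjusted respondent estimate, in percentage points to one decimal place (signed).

Without adjustment, the pooled respondent share is:
  (80/840)×42.8 + (200/840)×82.2 + (240/840)×82.9 + (320/840)×87.7 = 80.7429%
Post-stratified estimate weights by population shares:
  0.09×42.8 + 0.24×82.2 + 0.49×82.9 + 0.18×87.7 = 79.987%
Difference = 79.987 − 80.7429 = -0.7559 pp.

-0.8 percentage points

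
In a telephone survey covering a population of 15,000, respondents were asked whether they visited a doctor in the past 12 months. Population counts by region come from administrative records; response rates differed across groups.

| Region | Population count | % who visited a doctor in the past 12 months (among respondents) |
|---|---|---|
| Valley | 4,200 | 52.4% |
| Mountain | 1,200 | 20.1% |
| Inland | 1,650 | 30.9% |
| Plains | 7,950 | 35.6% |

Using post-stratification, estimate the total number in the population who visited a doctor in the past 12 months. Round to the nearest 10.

5,780

Estimated count per cell = population count × respondent percentage:
  Valley: 4,200 × 52.4% = 2200.8
  Mountain: 1,200 × 20.1% = 241.2
  Inland: 1,650 × 30.9% = 509.85
  Plains: 7,950 × 35.6% = 2830.2
Estimated total = 5782.05 → 5,780.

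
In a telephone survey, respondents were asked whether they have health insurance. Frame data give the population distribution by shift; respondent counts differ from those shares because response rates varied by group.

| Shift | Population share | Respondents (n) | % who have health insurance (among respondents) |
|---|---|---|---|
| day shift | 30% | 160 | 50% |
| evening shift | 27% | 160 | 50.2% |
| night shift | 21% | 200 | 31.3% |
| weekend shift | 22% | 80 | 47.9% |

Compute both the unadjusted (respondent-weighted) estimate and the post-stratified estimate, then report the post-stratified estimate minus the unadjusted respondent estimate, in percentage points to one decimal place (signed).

Without adjustment, the pooled respondent share is:
  (160/600)×50 + (160/600)×50.2 + (200/600)×31.3 + (80/600)×47.9 = 43.54%
Post-stratifying to population shares instead:
  0.3×50 + 0.27×50.2 + 0.21×31.3 + 0.22×47.9 = 45.665%
Difference = 45.665 − 43.54 = 2.125 pp.

+2.1 percentage points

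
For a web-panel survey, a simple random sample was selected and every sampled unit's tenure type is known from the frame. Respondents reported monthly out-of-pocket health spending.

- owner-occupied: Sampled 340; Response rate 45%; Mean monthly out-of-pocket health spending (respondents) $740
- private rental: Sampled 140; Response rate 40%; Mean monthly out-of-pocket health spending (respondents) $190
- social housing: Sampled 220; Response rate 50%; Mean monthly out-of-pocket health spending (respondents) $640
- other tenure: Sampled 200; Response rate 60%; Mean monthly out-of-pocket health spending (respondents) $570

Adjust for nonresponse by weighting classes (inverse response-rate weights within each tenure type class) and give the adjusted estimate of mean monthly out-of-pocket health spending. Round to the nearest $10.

Each respondent's weight = sampled/responded in their class; summing within a class gives n_sampled, so:
  owner-occupied: 340 × 740 = 251,600
  private rental: 140 × 190 = 26,600
  social housing: 220 × 640 = 140,800
  other tenure: 200 × 570 = 114,000
Adjusted estimate = 533,000 / 900 = 592.222 → $590.

$590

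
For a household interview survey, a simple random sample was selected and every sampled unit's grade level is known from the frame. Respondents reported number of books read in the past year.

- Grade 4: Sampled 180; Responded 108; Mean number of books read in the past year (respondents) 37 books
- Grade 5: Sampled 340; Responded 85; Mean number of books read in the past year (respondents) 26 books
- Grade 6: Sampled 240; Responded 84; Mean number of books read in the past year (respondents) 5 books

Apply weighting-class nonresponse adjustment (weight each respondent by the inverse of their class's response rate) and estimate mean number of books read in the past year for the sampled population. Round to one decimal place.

Response rates by class: Grade 4 108/180 = 60%, Grade 5 85/340 = 25%, Grade 6 84/240 = 35%.
Each respondent's weight = sampled/responded in their class; summing within a class gives n_sampled, so:
  Grade 4: 180 × 37 = 6660
  Grade 5: 340 × 26 = 8840
  Grade 6: 240 × 5 = 1200
Adjusted estimate = 16,700 / 760 = 21.9737 → 22.0.

22.0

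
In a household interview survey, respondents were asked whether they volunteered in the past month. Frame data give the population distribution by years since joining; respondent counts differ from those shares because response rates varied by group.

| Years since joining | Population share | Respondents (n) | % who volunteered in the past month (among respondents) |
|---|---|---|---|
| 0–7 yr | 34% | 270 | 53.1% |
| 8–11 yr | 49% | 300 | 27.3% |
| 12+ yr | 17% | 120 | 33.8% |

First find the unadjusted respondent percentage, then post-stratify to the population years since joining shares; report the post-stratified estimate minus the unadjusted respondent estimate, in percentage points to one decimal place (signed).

-1.3 percentage points

Unadjusted (pooled respondent) estimate weights by respondent counts:
  (270/690)×53.1 + (300/690)×27.3 + (120/690)×33.8 = 38.5261%
Reweighting by population years since joining shares:
  0.34×53.1 + 0.49×27.3 + 0.17×33.8 = 37.177%
Difference = 37.177 − 38.5261 = -1.3491 pp.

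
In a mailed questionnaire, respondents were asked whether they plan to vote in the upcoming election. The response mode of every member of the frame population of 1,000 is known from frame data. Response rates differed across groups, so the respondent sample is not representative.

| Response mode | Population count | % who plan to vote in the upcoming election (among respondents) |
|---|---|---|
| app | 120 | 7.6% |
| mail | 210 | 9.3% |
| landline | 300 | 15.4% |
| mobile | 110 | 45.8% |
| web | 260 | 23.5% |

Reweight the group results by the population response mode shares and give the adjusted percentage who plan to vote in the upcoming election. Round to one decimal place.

18.6%

Weight each group's respondent value by its population share:
  app: (120/1,000) × 7.6 = 0.912
  mail: (210/1,000) × 9.3 = 1.953
  landline: (300/1,000) × 15.4 = 4.62
  mobile: (110/1,000) × 45.8 = 5.038
  web: (260/1,000) × 23.5 = 6.11
Post-stratified estimate = 18.633 → 18.6%.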